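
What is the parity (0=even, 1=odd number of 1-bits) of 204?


0b11001100 has 4 ones => parity 0

0


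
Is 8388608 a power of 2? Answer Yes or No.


0b100000000000000000000000. Only one bit set => Yes

Yes


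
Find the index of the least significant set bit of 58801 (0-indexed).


0b1110010110110001. Lowest set bit at position 0

0


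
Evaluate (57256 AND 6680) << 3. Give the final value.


Step 1: 57256 & 6680 = 6664
Step 2: 6664 << 3 = 53312

53312


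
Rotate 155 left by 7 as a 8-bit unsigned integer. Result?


Rotate 0b10011011 left by 7 (8-bit) = 0b11001101 = 205

205


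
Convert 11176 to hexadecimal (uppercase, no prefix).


11176 = 2BA8 hex

2BA8


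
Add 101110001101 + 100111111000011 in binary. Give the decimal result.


101110001101 + 100111111000011 = 101101101010000 = 23376

23376


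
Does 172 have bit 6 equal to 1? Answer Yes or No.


0b10101100, bit 6 = 0. No

No


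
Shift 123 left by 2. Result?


0b1111011 << 2 = 0b111101100 = 492

492


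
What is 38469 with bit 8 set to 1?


38469 | (1 << 8) = 38469 | 256 = 38725

38725


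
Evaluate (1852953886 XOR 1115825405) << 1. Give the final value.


Step 1: 1852953886 ^ 1115825405 = 754184675
Step 2: 754184675 << 1 = 1508369350

1508369350


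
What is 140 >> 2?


0b10001100 >> 2 = 0b100011 = 35

35


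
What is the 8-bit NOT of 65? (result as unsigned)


~0b1000001 = 0b10111110 = 190 (8-bit unsigned)

190


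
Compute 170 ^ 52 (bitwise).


0b10101010 ^ 0b110100 = 0b10011110 = 158

158


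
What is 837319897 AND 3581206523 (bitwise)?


0b110001111010000111110011011001 & 0b11010101011101001101111111111011 = 0b10001011000000101110011011001 = 291527897

291527897


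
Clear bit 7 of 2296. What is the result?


2296 & ~(1 << 7) = 2168

2168


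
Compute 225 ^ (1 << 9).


225 ^ (1 << 9) = 225 ^ 512 = 737

737


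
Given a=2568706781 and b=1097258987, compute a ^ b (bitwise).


2568706781 ^ 1097258987 = 3632106806

3632106806


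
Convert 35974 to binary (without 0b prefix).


35974 = 1000110010000110 in binary

1000110010000110


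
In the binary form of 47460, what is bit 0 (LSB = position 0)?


0b1011100101100100, position 0 = 0

0


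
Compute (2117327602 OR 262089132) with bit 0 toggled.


Step 1: 2117327602 | 262089132 = 2143288318
Step 2: 2143288318 ^ (1 << 0) = 2143288318 ^ 1 = 2143288319

2143288319


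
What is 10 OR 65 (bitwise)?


0b1010 | 0b1000001 = 0b1001011 = 75

75


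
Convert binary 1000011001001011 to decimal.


1000011001001011 in decimal = 34379

34379


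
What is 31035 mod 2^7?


31035 & 127 = 59

59


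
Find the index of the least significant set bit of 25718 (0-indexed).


0b110010001110110. Lowest set bit at position 1

1


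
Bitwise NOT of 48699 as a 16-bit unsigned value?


~0b1011111000111011 = 0b100000111000100 = 16836 (16-bit unsigned)

16836


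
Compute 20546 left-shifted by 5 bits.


0b101000001000010 << 5 = 0b10100000100001000000 = 657472

657472


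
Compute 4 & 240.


0b100 & 0b11110000 = 0b0 = 0

0


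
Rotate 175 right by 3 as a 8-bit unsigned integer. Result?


Rotate 0b10101111 right by 3 (8-bit) = 0b11110101 = 245

245


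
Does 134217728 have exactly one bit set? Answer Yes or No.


0b1000000000000000000000000000. Only one bit set => Yes

Yes


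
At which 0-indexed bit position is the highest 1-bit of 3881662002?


0b11100111010111010111011000110010. Highest set bit at position 31

31


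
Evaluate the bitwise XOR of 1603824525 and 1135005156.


0b1011111100110000110101110001101 ^ 0b1000011101001101100110111100100 = 0b11100001111101010011001101001 = 473867881

473867881


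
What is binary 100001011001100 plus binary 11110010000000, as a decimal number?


100001011001100 + 11110010000000 = 111111101001100 = 32588

32588


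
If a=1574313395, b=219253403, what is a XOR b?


1574313395 ^ 219253403 = 1355257640

1355257640


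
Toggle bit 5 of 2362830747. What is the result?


2362830747 ^ (1 << 5) = 2362830747 ^ 32 = 2362830779

2362830779


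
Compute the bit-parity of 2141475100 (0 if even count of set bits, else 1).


0b1111111101001000101000100011100 has 16 ones => parity 0

0


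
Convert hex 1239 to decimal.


1239 hex = 4665 decimal

4665


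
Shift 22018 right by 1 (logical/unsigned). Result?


0b101011000000010 >> 1 = 0b10101100000001 = 11009

11009


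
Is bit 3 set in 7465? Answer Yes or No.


0b1110100101001, bit 3 = 1. Yes

Yes


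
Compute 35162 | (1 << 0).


35162 | (1 << 0) = 35162 | 1 = 35163

35163


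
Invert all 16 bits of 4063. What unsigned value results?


4063 ^ 65535 = 61472

61472


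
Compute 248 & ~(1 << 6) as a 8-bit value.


248 & ~(1 << 6) = 184

184


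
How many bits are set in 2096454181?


0b1111100111101010101101000100101 has 18 set bits

18


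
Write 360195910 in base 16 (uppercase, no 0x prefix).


360195910 = 15782746 hex

15782746


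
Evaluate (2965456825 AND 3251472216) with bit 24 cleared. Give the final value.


Step 1: 2965456825 & 3251472216 = 2160133912
Step 2: 2160133912 & ~(1 << 24) = 2160133912

2160133912


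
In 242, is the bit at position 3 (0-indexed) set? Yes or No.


0b11110010, bit 3 = 0. No

No


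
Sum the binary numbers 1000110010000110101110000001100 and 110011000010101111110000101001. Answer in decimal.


1000110010000110101110000001100 + 110011000010101111110000101001 = 1111001010011100101100000110101 = 2035177525

2035177525


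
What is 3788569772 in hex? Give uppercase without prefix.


3788569772 = E1D0FCAC hex

E1D0FCAC


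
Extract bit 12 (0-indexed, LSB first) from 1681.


0b11010010001, position 12 = 0

0


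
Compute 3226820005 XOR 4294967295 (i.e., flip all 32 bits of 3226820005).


3226820005 ^ 4294967295 = 1068147290

1068147290


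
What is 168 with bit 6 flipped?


168 ^ (1 << 6) = 168 ^ 64 = 232

232


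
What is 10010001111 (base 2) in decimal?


10010001111 in decimal = 1167

1167


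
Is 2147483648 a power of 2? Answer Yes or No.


0b10000000000000000000000000000000. Only one bit set => Yes

Yes


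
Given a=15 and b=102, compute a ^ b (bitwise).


15 ^ 102 = 105

105


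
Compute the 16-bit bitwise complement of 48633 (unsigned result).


~0b1011110111111001 = 0b100001000000110 = 16902 (16-bit unsigned)

16902


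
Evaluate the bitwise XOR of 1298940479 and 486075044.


0b1001101011011000100001000111111 ^ 0b11100111110001110101010100100 = 0b1010001100101001010100010011011 = 1368696987

1368696987


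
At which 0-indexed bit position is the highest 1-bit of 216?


0b11011000. Highest set bit at position 7

7


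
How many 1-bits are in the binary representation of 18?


0b10010 has 2 set bits

2


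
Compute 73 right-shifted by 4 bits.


0b1001001 >> 4 = 0b100 = 4

4


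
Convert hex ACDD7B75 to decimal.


ACDD7B75 hex = 2900196213 decimal

2900196213


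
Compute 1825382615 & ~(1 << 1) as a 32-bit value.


1825382615 & ~(1 << 1) = 1825382613

1825382613


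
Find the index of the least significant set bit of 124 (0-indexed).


0b1111100. Lowest set bit at position 2

2


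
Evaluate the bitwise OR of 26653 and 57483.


0b110100000011101 | 0b1110000010001011 = 0b1110100010011111 = 59551

59551


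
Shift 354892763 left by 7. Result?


0b10101001001110011101111011011 << 7 = 0b101010010011100111011110110110000000 = 45426273664

45426273664


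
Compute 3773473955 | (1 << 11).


3773473955 | (1 << 11) = 3773473955 | 2048 = 3773476003

3773476003


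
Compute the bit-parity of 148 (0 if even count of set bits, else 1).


0b10010100 has 3 ones => parity 1

1


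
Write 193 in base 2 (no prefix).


193 = 11000001 in binary

11000001


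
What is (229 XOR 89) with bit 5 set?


Step 1: 229 ^ 89 = 188
Step 2: 188 | (1 << 5) = 188 | 32 = 188

188


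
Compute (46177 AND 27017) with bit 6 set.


Step 1: 46177 & 27017 = 8193
Step 2: 8193 | (1 << 6) = 8193 | 64 = 8257

8257


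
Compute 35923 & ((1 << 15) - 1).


35923 & 32767 = 3155

3155


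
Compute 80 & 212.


0b1010000 & 0b11010100 = 0b1010000 = 80

80


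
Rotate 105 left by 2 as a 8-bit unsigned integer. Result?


Rotate 0b1101001 left by 2 (8-bit) = 0b10100101 = 165

165


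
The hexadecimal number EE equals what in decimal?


EE hex = 238 decimal

238


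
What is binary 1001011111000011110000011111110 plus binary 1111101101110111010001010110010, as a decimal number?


1001011111000011110000011111110 + 1111101101110111010001010110010 = 11001001100111011000001110110000 = 3382543280

3382543280


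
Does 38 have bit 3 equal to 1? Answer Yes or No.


0b100110, bit 3 = 0. No

No


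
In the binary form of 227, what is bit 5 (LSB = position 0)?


0b11100011, position 5 = 1

1


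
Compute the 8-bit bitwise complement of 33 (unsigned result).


~0b100001 = 0b11011110 = 222 (8-bit unsigned)

222


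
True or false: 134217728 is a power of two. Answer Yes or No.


0b1000000000000000000000000000. Only one bit set => Yes

Yes


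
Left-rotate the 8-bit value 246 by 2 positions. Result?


Rotate 0b11110110 left by 2 (8-bit) = 0b11011011 = 219

219


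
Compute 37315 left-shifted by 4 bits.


0b1001000111000011 << 4 = 0b10010001110000110000 = 597040

597040


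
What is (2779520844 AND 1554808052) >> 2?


Step 1: 2779520844 & 1554808052 = 78388292
Step 2: 78388292 >> 2 = 19597073

19597073


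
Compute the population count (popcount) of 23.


0b10111 has 4 set bits

4


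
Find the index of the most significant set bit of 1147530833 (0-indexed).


0b1000100011001011110111001010001. Highest set bit at position 30

30


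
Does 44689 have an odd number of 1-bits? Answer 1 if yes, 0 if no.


0b1010111010010001 has 8 ones => parity 0

0


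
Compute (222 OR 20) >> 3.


Step 1: 222 | 20 = 222
Step 2: 222 >> 3 = 27

27


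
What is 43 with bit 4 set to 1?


43 | (1 << 4) = 43 | 16 = 59

59


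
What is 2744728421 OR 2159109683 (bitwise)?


0b10100011100110010011101101100101 | 0b10000000101100010110011000110011 = 0b10100011101110010111111101110111 = 2746842999

2746842999


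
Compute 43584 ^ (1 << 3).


43584 ^ (1 << 3) = 43584 ^ 8 = 43592

43592


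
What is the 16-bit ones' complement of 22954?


22954 ^ 65535 = 42581

42581


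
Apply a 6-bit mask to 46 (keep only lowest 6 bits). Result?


46 & 63 = 46

46


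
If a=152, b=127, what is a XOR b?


152 ^ 127 = 231

231


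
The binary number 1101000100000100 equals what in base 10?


1101000100000100 in decimal = 53508

53508


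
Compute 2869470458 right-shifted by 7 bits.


0b10101011000010001010010011111010 >> 7 = 0b1010101100001000101001001 = 22417737

22417737


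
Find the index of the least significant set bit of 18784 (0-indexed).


0b100100101100000. Lowest set bit at position 5

5


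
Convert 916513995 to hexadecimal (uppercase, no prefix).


916513995 = 36A0E4CB hex

36A0E4CB


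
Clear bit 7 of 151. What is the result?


151 & ~(1 << 7) = 23

23


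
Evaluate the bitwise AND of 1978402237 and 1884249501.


0b1110101111011000000010110111101 & 0b1110000010011110101110110011101 = 0b1110000010011000000010110011101 = 1884030365

1884030365


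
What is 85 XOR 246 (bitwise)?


0b1010101 ^ 0b11110110 = 0b10100011 = 163

163


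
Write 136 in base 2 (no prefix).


136 = 10001000 in binary

10001000


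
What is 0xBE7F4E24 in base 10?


BE7F4E24 hex = 3196014116 decimal

3196014116


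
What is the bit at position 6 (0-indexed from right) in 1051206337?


0b111110101010000010001011000001, position 6 = 1

1


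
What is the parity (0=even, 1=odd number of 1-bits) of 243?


0b11110011 has 6 ones => parity 0

0


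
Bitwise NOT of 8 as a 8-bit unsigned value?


~0b1000 = 0b11110111 = 247 (8-bit unsigned)

247


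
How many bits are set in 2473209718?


0b10010011011010100010111101110110 has 18 set bits

18


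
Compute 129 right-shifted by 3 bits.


0b10000001 >> 3 = 0b10000 = 16

16


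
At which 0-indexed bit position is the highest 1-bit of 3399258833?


0b11001010100111001001001011010001. Highest set bit at position 31

31


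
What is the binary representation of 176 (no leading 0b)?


176 = 10110000 in binary

10110000


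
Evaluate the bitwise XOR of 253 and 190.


0b11111101 ^ 0b10111110 = 0b1000011 = 67

67


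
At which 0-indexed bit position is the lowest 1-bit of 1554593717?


0b1011100101010010011011110110101. Lowest set bit at position 0

0


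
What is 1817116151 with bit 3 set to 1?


1817116151 | (1 << 3) = 1817116151 | 8 = 1817116159

1817116159


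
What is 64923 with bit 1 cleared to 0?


64923 & ~(1 << 1) = 64921

64921


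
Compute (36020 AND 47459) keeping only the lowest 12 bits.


Step 1: 36020 & 47459 = 34848
Step 2: 34848 & 4095 = 2080

2080


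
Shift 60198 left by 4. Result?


0b1110101100100110 << 4 = 0b11101011001001100000 = 963168

963168


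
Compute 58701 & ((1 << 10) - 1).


58701 & 1023 = 333

333


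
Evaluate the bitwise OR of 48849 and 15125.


0b1011111011010001 | 0b11101100010101 = 0b1011111111010101 = 49109

49109


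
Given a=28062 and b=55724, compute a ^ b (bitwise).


28062 ^ 55724 = 46130

46130


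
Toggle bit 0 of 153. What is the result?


153 ^ (1 << 0) = 153 ^ 1 = 152

152


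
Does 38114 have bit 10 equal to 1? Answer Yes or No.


0b1001010011100010, bit 10 = 1. Yes

Yes


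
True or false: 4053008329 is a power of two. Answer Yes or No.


0b11110001100100111111111111001001. Multiple bits set => No

No


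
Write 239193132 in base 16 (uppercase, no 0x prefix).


239193132 = E41CC2C hex

E41CC2C


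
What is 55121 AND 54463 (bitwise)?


0b1101011101010001 & 0b1101010010111111 = 0b1101010000010001 = 54289

54289


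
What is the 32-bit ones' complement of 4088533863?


4088533863 ^ 4294967295 = 206433432

206433432


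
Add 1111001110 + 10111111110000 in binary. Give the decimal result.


1111001110 + 10111111110000 = 11001110111110 = 13246

13246


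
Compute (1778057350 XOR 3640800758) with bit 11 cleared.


Step 1: 1778057350 ^ 3640800758 = 2969122160
Step 2: 2969122160 & ~(1 << 11) = 2969122160

2969122160


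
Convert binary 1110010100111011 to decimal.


1110010100111011 in decimal = 58683

58683


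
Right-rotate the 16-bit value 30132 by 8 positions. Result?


Rotate 0b111010110110100 right by 8 (16-bit) = 0b1011010001110101 = 46197

46197


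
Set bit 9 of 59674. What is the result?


59674 | (1 << 9) = 59674 | 512 = 60186

60186


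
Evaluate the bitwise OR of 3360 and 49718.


0b110100100000 | 0b1100001000110110 = 0b1100111100110110 = 53046

53046


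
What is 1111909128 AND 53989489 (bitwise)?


0b1000010010001100110001100001000 & 0b11001101111101000001110001 = 0b10000001100100000000000000 = 33964032

33964032


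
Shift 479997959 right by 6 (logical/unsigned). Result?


0b11100100111000011000000000111 >> 6 = 0b11100100111000011000000 = 7499968

7499968


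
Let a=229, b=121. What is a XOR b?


229 ^ 121 = 156

156


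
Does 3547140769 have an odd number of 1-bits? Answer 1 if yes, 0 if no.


0b11010011011011010001001010100001 has 15 ones => parity 1

1


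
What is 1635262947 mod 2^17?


1635262947 & 131071 = 8675

8675


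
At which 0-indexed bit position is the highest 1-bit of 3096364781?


0b10111000100011101100011011101101. Highest set bit at position 31

31


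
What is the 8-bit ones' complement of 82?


82 ^ 255 = 173

173


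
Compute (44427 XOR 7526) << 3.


Step 1: 44427 ^ 7526 = 45293
Step 2: 45293 << 3 = 362344

362344


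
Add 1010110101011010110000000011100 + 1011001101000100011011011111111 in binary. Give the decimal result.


1010110101011010110000000011100 + 1011001101000100011011011111111 = 10110000010011111001011100011011 = 2958006043

2958006043


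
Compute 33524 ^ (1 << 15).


33524 ^ (1 << 15) = 33524 ^ 32768 = 756

756


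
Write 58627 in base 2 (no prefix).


58627 = 1110010100000011 in binary

1110010100000011


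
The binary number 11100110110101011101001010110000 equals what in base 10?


11100110110101011101001010110000 in decimal = 3872772784

3872772784


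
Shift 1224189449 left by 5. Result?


0b1001000111101111010011000001001 << 5 = 0b100100011110111101001100000100100000 = 39174062368

39174062368


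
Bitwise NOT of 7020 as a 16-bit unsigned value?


~0b1101101101100 = 0b1110010010010011 = 58515 (16-bit unsigned)

58515


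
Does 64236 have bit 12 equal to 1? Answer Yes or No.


0b1111101011101100, bit 12 = 1. Yes

Yes


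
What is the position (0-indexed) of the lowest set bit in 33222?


0b1000000111000110. Lowest set bit at position 1

1


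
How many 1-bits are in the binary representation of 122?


0b1111010 has 5 set bits

5


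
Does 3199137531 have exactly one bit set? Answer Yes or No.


0b10111110101011101111011011111011. Multiple bits set => No

No


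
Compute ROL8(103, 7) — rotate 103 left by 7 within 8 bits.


Rotate 0b1100111 left by 7 (8-bit) = 0b10110011 = 179

179


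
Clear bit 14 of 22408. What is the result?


22408 & ~(1 << 14) = 6024

6024


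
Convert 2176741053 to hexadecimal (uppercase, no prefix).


2176741053 = 81BE6EBD hex

81BE6EBD


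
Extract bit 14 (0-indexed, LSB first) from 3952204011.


0b11101011100100011101100011101011, position 14 = 1

1


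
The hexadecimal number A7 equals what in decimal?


A7 hex = 167 decimal

167


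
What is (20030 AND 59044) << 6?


Step 1: 20030 & 59044 = 17956
Step 2: 17956 << 6 = 1149184

1149184


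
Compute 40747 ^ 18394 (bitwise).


0b1001111100101011 ^ 0b100011111011010 = 0b1101100011110001 = 55537

55537


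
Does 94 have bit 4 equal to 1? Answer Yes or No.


0b1011110, bit 4 = 1. Yes

Yes


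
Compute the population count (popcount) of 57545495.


0b11011011100001001100010111 has 14 set bits

14


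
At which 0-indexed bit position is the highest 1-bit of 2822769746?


0b10101000010000000000110001010010. Highest set bit at position 31

31


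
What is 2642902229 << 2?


0b10011101100001110111110011010101 << 2 = 0b1001110110000111011111001101010100 = 10571608916

10571608916


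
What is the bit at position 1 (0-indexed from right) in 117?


0b1110101, position 1 = 0

0


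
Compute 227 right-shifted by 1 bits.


0b11100011 >> 1 = 0b1110001 = 113

113


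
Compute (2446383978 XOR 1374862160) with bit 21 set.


Step 1: 2446383978 ^ 1374862160 = 3223478330
Step 2: 3223478330 | (1 << 21) = 3223478330 | 2097152 = 3223478330

3223478330


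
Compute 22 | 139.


0b10110 | 0b10001011 = 0b10011111 = 159

159


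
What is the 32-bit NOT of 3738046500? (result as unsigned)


~0b11011110110011100001000000100100 = 0b100001001100011110111111011011 = 556920795 (32-bit unsigned)

556920795


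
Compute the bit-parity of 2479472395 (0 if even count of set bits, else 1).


0b10010011110010011011111100001011 has 18 ones => parity 0

0


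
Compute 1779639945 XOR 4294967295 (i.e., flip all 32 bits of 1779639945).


1779639945 ^ 4294967295 = 2515327350

2515327350


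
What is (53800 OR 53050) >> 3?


Step 1: 53800 | 53050 = 57146
Step 2: 57146 >> 3 = 7143

7143


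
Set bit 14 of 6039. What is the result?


6039 | (1 << 14) = 6039 | 16384 = 22423

22423


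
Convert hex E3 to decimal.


E3 hex = 227 decimal

227


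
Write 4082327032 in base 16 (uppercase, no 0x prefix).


4082327032 = F3535DF8 hex

F3535DF8


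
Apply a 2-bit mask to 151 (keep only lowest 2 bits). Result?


151 & 3 = 3

3


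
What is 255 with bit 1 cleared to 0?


255 & ~(1 << 1) = 253

253


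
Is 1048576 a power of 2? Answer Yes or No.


0b100000000000000000000. Only one bit set => Yes

Yes


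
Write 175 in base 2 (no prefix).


175 = 10101111 in binary

10101111


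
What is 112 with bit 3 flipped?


112 ^ (1 << 3) = 112 ^ 8 = 120

120


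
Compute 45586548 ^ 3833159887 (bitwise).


0b10101101111001100001110100 ^ 0b11100100011110010110000011001111 = 0b11100110110011101111100010111011 = 3872323771

3872323771


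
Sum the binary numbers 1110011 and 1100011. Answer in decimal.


1110011 + 1100011 = 11010110 = 214

214


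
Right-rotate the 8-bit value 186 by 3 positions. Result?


Rotate 0b10111010 right by 3 (8-bit) = 0b1010111 = 87

87


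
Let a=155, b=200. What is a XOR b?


155 ^ 200 = 83

83


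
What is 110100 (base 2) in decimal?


110100 in decimal = 52

52


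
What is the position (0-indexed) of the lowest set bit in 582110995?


0b100010101100100100111100010011. Lowest set bit at position 0

0


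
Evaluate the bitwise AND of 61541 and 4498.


0b1111000001100101 & 0b1000110010010 = 0b1000000000000 = 4096

4096


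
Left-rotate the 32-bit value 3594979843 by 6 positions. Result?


Rotate 0b11010110010001110000101000000011 left by 6 (32-bit) = 0b10010001110000101000000011110101 = 2445443317

2445443317


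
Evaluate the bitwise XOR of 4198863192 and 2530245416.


0b11111010010001011001000101011000 ^ 0b10010110110100000111101100101000 = 0b1101100100101011110101001110000 = 1821764208

1821764208


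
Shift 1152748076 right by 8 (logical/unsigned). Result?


0b1000100101101011000101000101100 >> 8 = 0b10001001011010110001010 = 4502922

4502922


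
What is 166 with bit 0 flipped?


166 ^ (1 << 0) = 166 ^ 1 = 167

167


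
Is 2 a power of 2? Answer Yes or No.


0b10. Only one bit set => Yes

Yes


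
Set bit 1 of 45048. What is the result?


45048 | (1 << 1) = 45048 | 2 = 45050

45050


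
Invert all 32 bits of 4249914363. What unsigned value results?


4249914363 ^ 4294967295 = 45052932

45052932


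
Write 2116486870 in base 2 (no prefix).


2116486870 = 1111110001001110000011011010110 in binary

1111110001001110000011011010110


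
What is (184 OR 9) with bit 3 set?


Step 1: 184 | 9 = 185
Step 2: 185 | (1 << 3) = 185 | 8 = 185

185


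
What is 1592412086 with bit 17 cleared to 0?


1592412086 & ~(1 << 17) = 1592281014

1592281014


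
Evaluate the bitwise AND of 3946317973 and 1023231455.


0b11101011001110000000100010010101 & 0b111100111111010100010111011111 = 0b101000001110000000000010010101 = 674758805

674758805


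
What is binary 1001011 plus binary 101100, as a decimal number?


1001011 + 101100 = 1110111 = 119

119


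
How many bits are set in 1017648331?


0b111100101010000001010011001011 has 14 set bits

14


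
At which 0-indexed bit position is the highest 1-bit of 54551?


0b1101010100010111. Highest set bit at position 15

15


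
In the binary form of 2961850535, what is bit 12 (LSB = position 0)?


0b10110000100010100100000010100111, position 12 = 0

0


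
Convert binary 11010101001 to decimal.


11010101001 in decimal = 1705

1705


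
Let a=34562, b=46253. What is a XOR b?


34562 ^ 46253 = 13231

13231


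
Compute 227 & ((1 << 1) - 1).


227 & 1 = 1

1


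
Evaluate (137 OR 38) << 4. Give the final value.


Step 1: 137 | 38 = 175
Step 2: 175 << 4 = 2800

2800


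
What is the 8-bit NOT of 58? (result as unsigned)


~0b111010 = 0b11000101 = 197 (8-bit unsigned)

197


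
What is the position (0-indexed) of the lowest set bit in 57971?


0b1110001001110011. Lowest set bit at position 0

0


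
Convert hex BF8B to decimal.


BF8B hex = 49035 decimal

49035


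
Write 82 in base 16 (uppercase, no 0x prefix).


82 = 52 hex

52


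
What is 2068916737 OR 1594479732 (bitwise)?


0b1111011010100010010101000000001 | 0b1011111000010011101010001110100 = 0b1111111010110011111111001110101 = 2136604277

2136604277


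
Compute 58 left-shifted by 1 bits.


0b111010 << 1 = 0b1110100 = 116

116


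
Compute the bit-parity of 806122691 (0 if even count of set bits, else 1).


0b110000000011000111010011000011 has 12 ones => parity 0

0


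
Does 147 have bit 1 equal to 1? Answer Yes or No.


0b10010011, bit 1 = 1. Yes

Yes


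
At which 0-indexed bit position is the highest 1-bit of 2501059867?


0b10010101000100110010010100011011. Highest set bit at position 31

31


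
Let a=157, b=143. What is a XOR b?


157 ^ 143 = 18

18


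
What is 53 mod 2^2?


53 & 3 = 1

1


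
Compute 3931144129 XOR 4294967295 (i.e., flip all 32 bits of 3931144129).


3931144129 ^ 4294967295 = 363823166

363823166


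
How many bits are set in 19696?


0b100110011110000 has 7 set bits

7


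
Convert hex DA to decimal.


DA hex = 218 decimal

218


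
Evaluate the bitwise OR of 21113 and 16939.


0b101001001111001 | 0b100001000101011 = 0b101001001111011 = 21115

21115


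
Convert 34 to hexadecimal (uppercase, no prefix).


34 = 22 hex

22


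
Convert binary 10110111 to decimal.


10110111 in decimal = 183

183


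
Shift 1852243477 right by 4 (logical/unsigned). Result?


0b1101110011001101111111000010101 >> 4 = 0b110111001100110111111100001 = 115765217

115765217


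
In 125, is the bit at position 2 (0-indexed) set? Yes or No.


0b1111101, bit 2 = 1. Yes

Yes


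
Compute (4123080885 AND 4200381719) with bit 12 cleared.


Step 1: 4123080885 & 4200381719 = 4030740501
Step 2: 4030740501 & ~(1 << 12) = 4030736405

4030736405


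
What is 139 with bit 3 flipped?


139 ^ (1 << 3) = 139 ^ 8 = 131

131


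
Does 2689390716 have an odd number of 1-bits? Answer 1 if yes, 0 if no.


0b10100000010011001101100001111100 has 14 ones => parity 0

0


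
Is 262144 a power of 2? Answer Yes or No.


0b1000000000000000000. Only one bit set => Yes

Yes


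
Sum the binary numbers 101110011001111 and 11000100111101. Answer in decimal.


101110011001111 + 11000100111101 = 1000111000001100 = 36364

36364


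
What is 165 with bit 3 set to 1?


165 | (1 << 3) = 165 | 8 = 173

173


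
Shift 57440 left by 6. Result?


0b1110000001100000 << 6 = 0b1110000001100000000000 = 3676160

3676160


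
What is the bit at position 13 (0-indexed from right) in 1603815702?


0b1011111100110000100100100010110, position 13 = 0

0


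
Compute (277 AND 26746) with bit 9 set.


Step 1: 277 & 26746 = 16
Step 2: 16 | (1 << 9) = 16 | 512 = 528

528


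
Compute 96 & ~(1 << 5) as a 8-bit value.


96 & ~(1 << 5) = 64

64


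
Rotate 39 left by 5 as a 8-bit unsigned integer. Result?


Rotate 0b100111 left by 5 (8-bit) = 0b11100100 = 228

228


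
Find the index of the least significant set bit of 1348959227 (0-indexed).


0b1010000011001110111101111111011. Lowest set bit at position 0

0


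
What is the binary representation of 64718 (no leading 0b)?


64718 = 1111110011001110 in binary

1111110011001110


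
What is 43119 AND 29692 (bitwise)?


0b1010100001101111 & 0b111001111111100 = 0b10000001101100 = 8300

8300


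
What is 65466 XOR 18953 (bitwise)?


0b1111111110111010 ^ 0b100101000001001 = 0b1011010110110011 = 46515

46515


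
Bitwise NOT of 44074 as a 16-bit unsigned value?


~0b1010110000101010 = 0b101001111010101 = 21461 (16-bit unsigned)

21461


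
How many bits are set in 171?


0b10101011 has 5 set bits

5


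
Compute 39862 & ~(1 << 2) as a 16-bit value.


39862 & ~(1 << 2) = 39858

39858


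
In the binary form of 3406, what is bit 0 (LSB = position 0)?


0b110101001110, position 0 = 0

0


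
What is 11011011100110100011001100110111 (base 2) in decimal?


11011011100110100011001100110111 in decimal = 3684315959

3684315959


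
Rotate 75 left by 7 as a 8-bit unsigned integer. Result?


Rotate 0b1001011 left by 7 (8-bit) = 0b10100101 = 165

165


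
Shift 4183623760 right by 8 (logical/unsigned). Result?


0b11111001010111010000100001010000 >> 8 = 0b111110010101110100001000 = 16342280

16342280


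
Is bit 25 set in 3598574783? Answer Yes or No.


0b11010110011111011110010010111111, bit 25 = 1. Yes

Yes


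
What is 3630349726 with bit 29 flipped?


3630349726 ^ (1 << 29) = 3630349726 ^ 536870912 = 4167220638

4167220638


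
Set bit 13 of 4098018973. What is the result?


4098018973 | (1 << 13) = 4098018973 | 8192 = 4098027165

4098027165


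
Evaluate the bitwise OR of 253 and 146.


0b11111101 | 0b10010010 = 0b11111111 = 255

255


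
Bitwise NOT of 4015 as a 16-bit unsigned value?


~0b111110101111 = 0b1111000001010000 = 61520 (16-bit unsigned)

61520


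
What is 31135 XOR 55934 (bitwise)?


0b111100110011111 ^ 0b1101101001111110 = 0b1010001111100001 = 41953

41953


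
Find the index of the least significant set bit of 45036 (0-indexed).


0b1010111111101100. Lowest set bit at position 2

2


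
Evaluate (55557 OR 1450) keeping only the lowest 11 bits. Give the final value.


Step 1: 55557 | 1450 = 56751
Step 2: 56751 & 2047 = 1455

1455


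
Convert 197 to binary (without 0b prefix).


197 = 11000101 in binary

11000101


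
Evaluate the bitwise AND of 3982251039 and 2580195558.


0b11101101010111000101010000011111 & 0b10011001110010101010100011100110 = 0b10001001010010000000000000000110 = 2303197190

2303197190


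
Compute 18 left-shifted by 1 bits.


0b10010 << 1 = 0b100100 = 36

36


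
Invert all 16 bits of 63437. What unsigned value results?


63437 ^ 65535 = 2098

2098


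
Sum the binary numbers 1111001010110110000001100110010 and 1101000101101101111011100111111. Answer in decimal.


1111001010110110000001100110010 + 1101000101101101111011100111111 = 11100010000100011111101001110001 = 3792829041

3792829041


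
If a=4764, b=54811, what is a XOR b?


4764 ^ 54811 = 50311

50311


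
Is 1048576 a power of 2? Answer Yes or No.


0b100000000000000000000. Only one bit set => Yes

Yes


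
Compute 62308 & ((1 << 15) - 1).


62308 & 32767 = 29540

29540


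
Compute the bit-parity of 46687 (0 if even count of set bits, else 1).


0b1011011001011111 has 11 ones => parity 1

1


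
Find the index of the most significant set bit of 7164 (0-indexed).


0b1101111111100. Highest set bit at position 12

12


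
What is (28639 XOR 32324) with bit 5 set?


Step 1: 28639 ^ 32324 = 4507
Step 2: 4507 | (1 << 5) = 4507 | 32 = 4539

4539


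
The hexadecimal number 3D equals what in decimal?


3D hex = 61 decimal

61


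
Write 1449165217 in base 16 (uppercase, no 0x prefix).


1449165217 = 566081A1 hex

566081A1


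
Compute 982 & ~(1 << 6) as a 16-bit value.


982 & ~(1 << 6) = 918

918


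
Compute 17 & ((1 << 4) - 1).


17 & 15 = 1

1


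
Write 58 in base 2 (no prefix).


58 = 111010 in binary

111010


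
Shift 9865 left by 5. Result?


0b10011010001001 << 5 = 0b1001101000100100000 = 315680

315680


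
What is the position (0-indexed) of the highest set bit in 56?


0b111000. Highest set bit at position 5

5


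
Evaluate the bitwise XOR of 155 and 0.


0b10011011 ^ 0b0 = 0b10011011 = 155

155


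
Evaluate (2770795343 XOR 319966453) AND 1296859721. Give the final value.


Step 1: 2770795343 ^ 319966453 = 3056908218
Step 2: 3056908218 & 1296859721 = 67404296

67404296


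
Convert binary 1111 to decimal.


1111 in decimal = 15

15


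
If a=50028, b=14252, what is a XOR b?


50028 ^ 14252 = 62656

62656


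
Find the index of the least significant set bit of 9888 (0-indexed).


0b10011010100000. Lowest set bit at position 5

5


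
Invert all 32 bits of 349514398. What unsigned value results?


349514398 ^ 4294967295 = 3945452897

3945452897


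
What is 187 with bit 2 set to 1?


187 | (1 << 2) = 187 | 4 = 191

191


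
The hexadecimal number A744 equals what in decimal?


A744 hex = 42820 decimal

42820


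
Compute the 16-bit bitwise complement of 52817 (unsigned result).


~0b1100111001010001 = 0b11000110101110 = 12718 (16-bit unsigned)

12718


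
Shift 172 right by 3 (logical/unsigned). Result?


0b10101100 >> 3 = 0b10101 = 21

21


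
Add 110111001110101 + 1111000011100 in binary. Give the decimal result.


110111001110101 + 1111000011100 = 1000110010010001 = 35985

35985


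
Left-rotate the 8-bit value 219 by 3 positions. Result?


Rotate 0b11011011 left by 3 (8-bit) = 0b11011110 = 222

222


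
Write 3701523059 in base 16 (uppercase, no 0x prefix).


3701523059 = DCA0C273 hex

DCA0C273


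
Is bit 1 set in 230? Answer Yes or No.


0b11100110, bit 1 = 1. Yes

Yes


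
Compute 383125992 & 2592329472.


0b10110110101100000100111101000 & 0b10011010100000111100111100000000 = 0b10010100000100000100100000000 = 310511872

310511872


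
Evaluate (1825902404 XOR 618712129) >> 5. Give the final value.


Step 1: 1825902404 ^ 618712129 = 1211482885
Step 2: 1211482885 >> 5 = 37858840

37858840


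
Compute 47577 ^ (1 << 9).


47577 ^ (1 << 9) = 47577 ^ 512 = 48089

48089


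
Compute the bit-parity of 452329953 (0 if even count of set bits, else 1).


0b11010111101100000000111100001 has 14 ones => parity 0

0


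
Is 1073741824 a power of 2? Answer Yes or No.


0b1000000000000000000000000000000. Only one bit set => Yes

Yes


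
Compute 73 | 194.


0b1001001 | 0b11000010 = 0b11001011 = 203

203


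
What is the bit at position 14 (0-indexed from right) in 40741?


0b1001111100100101, position 14 = 0

0


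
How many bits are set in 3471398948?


0b11001110111010010101100000100100 has 15 set bits

15


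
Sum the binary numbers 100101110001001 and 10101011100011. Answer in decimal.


100101110001001 + 10101011100011 = 111011001101100 = 30316

30316


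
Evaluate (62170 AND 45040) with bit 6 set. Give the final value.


Step 1: 62170 & 45040 = 41680
Step 2: 41680 | (1 << 6) = 41680 | 64 = 41680

41680


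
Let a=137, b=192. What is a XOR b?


137 ^ 192 = 73

73


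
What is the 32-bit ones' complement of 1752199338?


1752199338 ^ 4294967295 = 2542767957

2542767957


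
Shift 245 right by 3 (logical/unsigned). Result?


0b11110101 >> 3 = 0b11110 = 30

30


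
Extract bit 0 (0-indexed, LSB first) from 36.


0b100100, position 0 = 0

0


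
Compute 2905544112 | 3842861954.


0b10101101001011110001010110110000 | 0b11100101000011010110101110000010 = 0b11101101001011110111111110110010 = 3979313074

3979313074


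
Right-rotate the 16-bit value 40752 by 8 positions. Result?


Rotate 0b1001111100110000 right by 8 (16-bit) = 0b11000010011111 = 12447

12447


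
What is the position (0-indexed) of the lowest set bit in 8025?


0b1111101011001. Lowest set bit at position 0

0


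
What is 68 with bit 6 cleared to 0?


68 & ~(1 << 6) = 4

4


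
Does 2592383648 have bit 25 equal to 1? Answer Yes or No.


0b10011010100001001010001010100000, bit 25 = 1. Yes

Yes


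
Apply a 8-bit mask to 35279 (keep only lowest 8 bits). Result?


35279 & 255 = 207

207


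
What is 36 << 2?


0b100100 << 2 = 0b10010000 = 144

144


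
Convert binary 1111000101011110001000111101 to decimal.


1111000101011110001000111101 in decimal = 253092413

253092413


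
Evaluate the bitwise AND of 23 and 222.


0b10111 & 0b11011110 = 0b10110 = 22

22


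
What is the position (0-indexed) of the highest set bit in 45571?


0b1011001000000011. Highest set bit at position 15

15


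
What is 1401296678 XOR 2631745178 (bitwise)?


0b1010011100001100001011100100110 ^ 0b10011100110111010011111010011010 = 0b11001111010110110010100110111100 = 3478858172

3478858172


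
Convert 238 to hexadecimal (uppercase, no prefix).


238 = EE hex

EE


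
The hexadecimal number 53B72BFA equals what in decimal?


53B72BFA hex = 1404513274 decimal

1404513274


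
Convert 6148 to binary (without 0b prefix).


6148 = 1100000000100 in binary

1100000000100


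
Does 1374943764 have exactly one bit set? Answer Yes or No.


0b1010001111100111111101000010100. Multiple bits set => No

No


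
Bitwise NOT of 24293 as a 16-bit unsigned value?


~0b101111011100101 = 0b1010000100011010 = 41242 (16-bit unsigned)

41242


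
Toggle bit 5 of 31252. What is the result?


31252 ^ (1 << 5) = 31252 ^ 32 = 31284

31284


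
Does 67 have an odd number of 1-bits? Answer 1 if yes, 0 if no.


0b1000011 has 3 ones => parity 1

1


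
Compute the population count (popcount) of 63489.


0b1111100000000001 has 6 set bits

6


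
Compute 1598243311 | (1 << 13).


1598243311 | (1 << 13) = 1598243311 | 8192 = 1598251503

1598251503


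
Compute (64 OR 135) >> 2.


Step 1: 64 | 135 = 199
Step 2: 199 >> 2 = 49

49


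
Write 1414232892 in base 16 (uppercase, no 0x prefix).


1414232892 = 544B7B3C hex

544B7B3C


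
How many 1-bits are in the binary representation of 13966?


0b11011010001110 has 8 set bits

8


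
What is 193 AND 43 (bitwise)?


0b11000001 & 0b101011 = 0b1 = 1

1


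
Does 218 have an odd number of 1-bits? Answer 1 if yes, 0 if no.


0b11011010 has 5 ones => parity 1

1


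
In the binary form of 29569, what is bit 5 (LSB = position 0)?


0b111001110000001, position 5 = 0

0


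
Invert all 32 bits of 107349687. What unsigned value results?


107349687 ^ 4294967295 = 4187617608

4187617608


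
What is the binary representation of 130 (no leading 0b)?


130 = 10000010 in binary

10000010


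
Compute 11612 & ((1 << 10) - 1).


11612 & 1023 = 348

348


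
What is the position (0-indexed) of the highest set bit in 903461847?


0b110101110110011011101111010111. Highest set bit at position 29

29


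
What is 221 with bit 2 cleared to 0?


221 & ~(1 << 2) = 217

217


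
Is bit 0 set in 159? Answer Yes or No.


0b10011111, bit 0 = 1. Yes

Yes


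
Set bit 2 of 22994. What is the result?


22994 | (1 << 2) = 22994 | 4 = 22998

22998


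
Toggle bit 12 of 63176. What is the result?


63176 ^ (1 << 12) = 63176 ^ 4096 = 59080

59080


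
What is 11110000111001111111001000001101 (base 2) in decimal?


11110000111001111111001000001101 in decimal = 4041732621

4041732621


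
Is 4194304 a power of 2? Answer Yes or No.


0b10000000000000000000000. Only one bit set => Yes

Yes


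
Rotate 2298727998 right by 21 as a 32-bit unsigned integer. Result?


Rotate 0b10001001000000111100111000111110 right by 21 (32-bit) = 0b11110011100011111010001001000 = 510784584

510784584


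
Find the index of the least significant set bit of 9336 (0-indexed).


0b10010001111000. Lowest set bit at position 3

3
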